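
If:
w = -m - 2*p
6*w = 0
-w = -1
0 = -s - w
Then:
No Solution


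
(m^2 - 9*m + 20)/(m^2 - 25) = (m - 4)/(m + 5)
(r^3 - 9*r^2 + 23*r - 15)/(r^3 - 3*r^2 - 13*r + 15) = (r - 3)/(r + 3)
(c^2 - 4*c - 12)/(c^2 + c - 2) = (c - 6)/(c - 1)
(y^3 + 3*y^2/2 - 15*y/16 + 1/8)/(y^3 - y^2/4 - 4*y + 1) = (y - 1/4)/(y - 2)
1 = 1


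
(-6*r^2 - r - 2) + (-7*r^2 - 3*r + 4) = -13*r^2 - 4*r + 2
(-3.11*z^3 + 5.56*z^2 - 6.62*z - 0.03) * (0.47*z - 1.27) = -1.4617*z^4 + 6.5629*z^3 - 10.1726*z^2 + 8.3933*z + 0.0381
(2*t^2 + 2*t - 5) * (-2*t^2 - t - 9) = -4*t^4 - 6*t^3 - 10*t^2 - 13*t + 45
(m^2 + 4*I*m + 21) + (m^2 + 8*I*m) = 2*m^2 + 12*I*m + 21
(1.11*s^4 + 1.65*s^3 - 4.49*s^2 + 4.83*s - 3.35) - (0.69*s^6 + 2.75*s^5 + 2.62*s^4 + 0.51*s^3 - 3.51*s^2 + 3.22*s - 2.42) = -0.69*s^6 - 2.75*s^5 - 1.51*s^4 + 1.14*s^3 - 0.98*s^2 + 1.61*s - 0.93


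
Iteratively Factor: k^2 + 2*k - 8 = (k + 4)*(k - 2)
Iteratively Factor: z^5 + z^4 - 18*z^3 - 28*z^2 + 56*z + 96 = (z - 2)*(z^4 + 3*z^3 - 12*z^2 - 52*z - 48) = (z - 2)*(z + 2)*(z^3 + z^2 - 14*z - 24) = (z - 2)*(z + 2)*(z + 3)*(z^2 - 2*z - 8) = (z - 4)*(z - 2)*(z + 2)*(z + 3)*(z + 2)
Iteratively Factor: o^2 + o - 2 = (o - 1)*(o + 2)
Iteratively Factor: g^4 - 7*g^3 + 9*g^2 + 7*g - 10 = (g - 2)*(g^3 - 5*g^2 - g + 5) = (g - 2)*(g - 1)*(g^2 - 4*g - 5) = (g - 2)*(g - 1)*(g + 1)*(g - 5)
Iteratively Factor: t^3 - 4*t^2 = (t)*(t^2 - 4*t) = t^2*(t - 4)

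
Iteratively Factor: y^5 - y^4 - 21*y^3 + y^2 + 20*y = (y + 4)*(y^4 - 5*y^3 - y^2 + 5*y) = (y - 5)*(y + 4)*(y^3 - y) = (y - 5)*(y - 1)*(y + 4)*(y^2 + y) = y*(y - 5)*(y - 1)*(y + 4)*(y + 1)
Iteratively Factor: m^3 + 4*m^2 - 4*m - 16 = (m - 2)*(m^2 + 6*m + 8) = (m - 2)*(m + 4)*(m + 2)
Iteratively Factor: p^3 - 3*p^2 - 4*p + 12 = (p - 3)*(p^2 - 4) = (p - 3)*(p + 2)*(p - 2)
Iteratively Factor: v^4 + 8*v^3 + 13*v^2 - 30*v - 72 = (v + 4)*(v^3 + 4*v^2 - 3*v - 18) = (v - 2)*(v + 4)*(v^2 + 6*v + 9) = (v - 2)*(v + 3)*(v + 4)*(v + 3)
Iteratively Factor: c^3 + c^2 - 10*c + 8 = (c - 2)*(c^2 + 3*c - 4) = (c - 2)*(c - 1)*(c + 4)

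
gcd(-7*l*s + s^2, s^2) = s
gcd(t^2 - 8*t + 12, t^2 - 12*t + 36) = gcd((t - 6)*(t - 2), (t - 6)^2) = t - 6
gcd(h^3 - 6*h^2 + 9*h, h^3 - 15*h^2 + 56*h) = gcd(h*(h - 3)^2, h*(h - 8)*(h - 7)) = h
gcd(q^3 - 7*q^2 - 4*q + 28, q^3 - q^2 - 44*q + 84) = q - 2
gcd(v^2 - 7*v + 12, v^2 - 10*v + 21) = v - 3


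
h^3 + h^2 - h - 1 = (h - 1)*(h + 1)^2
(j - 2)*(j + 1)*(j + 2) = j^3 + j^2 - 4*j - 4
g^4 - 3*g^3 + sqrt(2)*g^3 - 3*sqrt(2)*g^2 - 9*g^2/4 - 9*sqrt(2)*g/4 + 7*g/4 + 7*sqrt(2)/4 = (g - 7/2)*(g - 1/2)*(g + 1)*(g + sqrt(2))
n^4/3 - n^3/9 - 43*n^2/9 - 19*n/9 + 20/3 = (n/3 + 1)*(n - 4)*(n - 1)*(n + 5/3)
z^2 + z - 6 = (z - 2)*(z + 3)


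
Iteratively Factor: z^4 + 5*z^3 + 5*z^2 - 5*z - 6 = (z + 1)*(z^3 + 4*z^2 + z - 6) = (z + 1)*(z + 3)*(z^2 + z - 2) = (z + 1)*(z + 2)*(z + 3)*(z - 1)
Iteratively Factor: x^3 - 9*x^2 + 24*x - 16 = (x - 4)*(x^2 - 5*x + 4) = (x - 4)^2*(x - 1)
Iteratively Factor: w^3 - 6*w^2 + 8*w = (w - 2)*(w^2 - 4*w) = w*(w - 2)*(w - 4)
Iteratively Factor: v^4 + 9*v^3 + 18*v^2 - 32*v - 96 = (v + 4)*(v^3 + 5*v^2 - 2*v - 24) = (v - 2)*(v + 4)*(v^2 + 7*v + 12) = (v - 2)*(v + 3)*(v + 4)*(v + 4)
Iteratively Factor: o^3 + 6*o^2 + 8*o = (o + 2)*(o^2 + 4*o) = (o + 2)*(o + 4)*(o)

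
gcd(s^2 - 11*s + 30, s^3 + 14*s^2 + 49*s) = 1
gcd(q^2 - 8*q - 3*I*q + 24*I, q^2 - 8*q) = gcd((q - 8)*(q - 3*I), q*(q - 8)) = q - 8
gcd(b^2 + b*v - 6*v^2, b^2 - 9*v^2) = b + 3*v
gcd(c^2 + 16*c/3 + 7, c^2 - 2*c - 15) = c + 3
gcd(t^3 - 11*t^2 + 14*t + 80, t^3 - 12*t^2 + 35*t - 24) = t - 8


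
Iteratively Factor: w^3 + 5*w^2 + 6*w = (w)*(w^2 + 5*w + 6) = w*(w + 2)*(w + 3)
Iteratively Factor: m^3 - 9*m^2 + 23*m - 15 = (m - 3)*(m^2 - 6*m + 5) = (m - 3)*(m - 1)*(m - 5)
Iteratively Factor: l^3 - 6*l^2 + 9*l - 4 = (l - 1)*(l^2 - 5*l + 4) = (l - 4)*(l - 1)*(l - 1)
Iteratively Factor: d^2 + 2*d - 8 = (d - 2)*(d + 4)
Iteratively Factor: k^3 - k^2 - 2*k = (k)*(k^2 - k - 2) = k*(k + 1)*(k - 2)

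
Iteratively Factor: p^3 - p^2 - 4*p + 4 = (p - 2)*(p^2 + p - 2) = (p - 2)*(p + 2)*(p - 1)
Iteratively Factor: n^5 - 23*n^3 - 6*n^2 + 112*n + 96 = (n - 4)*(n^4 + 4*n^3 - 7*n^2 - 34*n - 24) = (n - 4)*(n - 3)*(n^3 + 7*n^2 + 14*n + 8) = (n - 4)*(n - 3)*(n + 1)*(n^2 + 6*n + 8) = (n - 4)*(n - 3)*(n + 1)*(n + 4)*(n + 2)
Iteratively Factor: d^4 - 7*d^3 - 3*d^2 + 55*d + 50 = (d - 5)*(d^3 - 2*d^2 - 13*d - 10) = (d - 5)*(d + 2)*(d^2 - 4*d - 5) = (d - 5)*(d + 1)*(d + 2)*(d - 5)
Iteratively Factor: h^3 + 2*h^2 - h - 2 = (h + 2)*(h^2 - 1) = (h - 1)*(h + 2)*(h + 1)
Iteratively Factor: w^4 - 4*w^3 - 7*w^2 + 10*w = (w + 2)*(w^3 - 6*w^2 + 5*w) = (w - 1)*(w + 2)*(w^2 - 5*w) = (w - 5)*(w - 1)*(w + 2)*(w)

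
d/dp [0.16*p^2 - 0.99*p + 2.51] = 0.32*p - 0.99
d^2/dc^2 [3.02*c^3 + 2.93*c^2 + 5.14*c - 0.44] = 18.12*c + 5.86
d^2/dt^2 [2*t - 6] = 0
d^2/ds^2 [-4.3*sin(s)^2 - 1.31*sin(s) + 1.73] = 1.31*sin(s) - 8.6*cos(2*s)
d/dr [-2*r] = -2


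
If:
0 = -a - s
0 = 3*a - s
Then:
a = 0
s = 0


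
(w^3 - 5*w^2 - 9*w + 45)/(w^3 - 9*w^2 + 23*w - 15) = (w + 3)/(w - 1)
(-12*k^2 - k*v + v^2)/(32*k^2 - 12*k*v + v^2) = (3*k + v)/(-8*k + v)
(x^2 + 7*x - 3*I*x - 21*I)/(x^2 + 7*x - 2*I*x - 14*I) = (x - 3*I)/(x - 2*I)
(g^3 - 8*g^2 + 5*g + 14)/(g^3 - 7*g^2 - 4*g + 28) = (g + 1)/(g + 2)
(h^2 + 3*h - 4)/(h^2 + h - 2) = (h + 4)/(h + 2)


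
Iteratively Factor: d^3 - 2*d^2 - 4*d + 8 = (d - 2)*(d^2 - 4) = (d - 2)^2*(d + 2)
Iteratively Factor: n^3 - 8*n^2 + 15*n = (n)*(n^2 - 8*n + 15) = n*(n - 5)*(n - 3)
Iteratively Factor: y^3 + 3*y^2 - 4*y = (y + 4)*(y^2 - y) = (y - 1)*(y + 4)*(y)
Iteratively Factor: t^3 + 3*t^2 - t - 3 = (t - 1)*(t^2 + 4*t + 3) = (t - 1)*(t + 3)*(t + 1)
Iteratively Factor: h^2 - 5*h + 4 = (h - 4)*(h - 1)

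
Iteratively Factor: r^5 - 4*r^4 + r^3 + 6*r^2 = (r + 1)*(r^4 - 5*r^3 + 6*r^2) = (r - 2)*(r + 1)*(r^3 - 3*r^2) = (r - 3)*(r - 2)*(r + 1)*(r^2) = r*(r - 3)*(r - 2)*(r + 1)*(r)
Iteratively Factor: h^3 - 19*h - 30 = (h - 5)*(h^2 + 5*h + 6) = (h - 5)*(h + 2)*(h + 3)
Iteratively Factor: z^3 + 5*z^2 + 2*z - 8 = (z + 2)*(z^2 + 3*z - 4) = (z - 1)*(z + 2)*(z + 4)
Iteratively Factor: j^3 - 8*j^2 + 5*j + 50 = (j - 5)*(j^2 - 3*j - 10) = (j - 5)*(j + 2)*(j - 5)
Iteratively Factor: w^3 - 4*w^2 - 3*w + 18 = (w + 2)*(w^2 - 6*w + 9) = (w - 3)*(w + 2)*(w - 3)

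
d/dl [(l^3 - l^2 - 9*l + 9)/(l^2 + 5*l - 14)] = (l^4 + 10*l^3 - 38*l^2 + 10*l + 81)/(l^4 + 10*l^3 - 3*l^2 - 140*l + 196)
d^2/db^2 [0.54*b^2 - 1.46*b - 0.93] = 1.08000000000000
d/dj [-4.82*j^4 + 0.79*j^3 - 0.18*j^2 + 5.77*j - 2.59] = -19.28*j^3 + 2.37*j^2 - 0.36*j + 5.77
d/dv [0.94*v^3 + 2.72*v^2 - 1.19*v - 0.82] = 2.82*v^2 + 5.44*v - 1.19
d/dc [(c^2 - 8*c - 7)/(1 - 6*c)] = 2*(-3*c^2 + c - 25)/(36*c^2 - 12*c + 1)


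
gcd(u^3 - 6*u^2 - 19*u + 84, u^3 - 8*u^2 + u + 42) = u^2 - 10*u + 21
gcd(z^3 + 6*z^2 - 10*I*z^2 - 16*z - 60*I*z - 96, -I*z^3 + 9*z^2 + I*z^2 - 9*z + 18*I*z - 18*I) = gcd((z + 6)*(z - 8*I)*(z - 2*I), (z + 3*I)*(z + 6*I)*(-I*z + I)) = 1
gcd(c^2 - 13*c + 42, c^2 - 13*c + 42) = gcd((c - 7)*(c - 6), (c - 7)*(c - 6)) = c^2 - 13*c + 42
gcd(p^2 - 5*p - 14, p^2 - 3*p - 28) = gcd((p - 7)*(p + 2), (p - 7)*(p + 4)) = p - 7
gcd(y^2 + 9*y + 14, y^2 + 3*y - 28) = y + 7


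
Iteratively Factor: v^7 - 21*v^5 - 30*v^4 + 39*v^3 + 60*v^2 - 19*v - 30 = (v + 3)*(v^6 - 3*v^5 - 12*v^4 + 6*v^3 + 21*v^2 - 3*v - 10) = (v + 1)*(v + 3)*(v^5 - 4*v^4 - 8*v^3 + 14*v^2 + 7*v - 10) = (v + 1)^2*(v + 3)*(v^4 - 5*v^3 - 3*v^2 + 17*v - 10) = (v - 1)*(v + 1)^2*(v + 3)*(v^3 - 4*v^2 - 7*v + 10) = (v - 5)*(v - 1)*(v + 1)^2*(v + 3)*(v^2 + v - 2) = (v - 5)*(v - 1)^2*(v + 1)^2*(v + 3)*(v + 2)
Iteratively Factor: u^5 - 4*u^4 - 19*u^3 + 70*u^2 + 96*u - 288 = (u + 3)*(u^4 - 7*u^3 + 2*u^2 + 64*u - 96) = (u - 4)*(u + 3)*(u^3 - 3*u^2 - 10*u + 24) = (u - 4)*(u - 2)*(u + 3)*(u^2 - u - 12) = (u - 4)*(u - 2)*(u + 3)^2*(u - 4)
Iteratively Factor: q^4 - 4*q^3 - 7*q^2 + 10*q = (q)*(q^3 - 4*q^2 - 7*q + 10) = q*(q - 1)*(q^2 - 3*q - 10) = q*(q - 1)*(q + 2)*(q - 5)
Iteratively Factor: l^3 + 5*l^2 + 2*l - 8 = (l + 4)*(l^2 + l - 2) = (l + 2)*(l + 4)*(l - 1)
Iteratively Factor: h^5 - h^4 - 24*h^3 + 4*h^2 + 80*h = (h + 4)*(h^4 - 5*h^3 - 4*h^2 + 20*h) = (h - 2)*(h + 4)*(h^3 - 3*h^2 - 10*h) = (h - 2)*(h + 2)*(h + 4)*(h^2 - 5*h) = (h - 5)*(h - 2)*(h + 2)*(h + 4)*(h)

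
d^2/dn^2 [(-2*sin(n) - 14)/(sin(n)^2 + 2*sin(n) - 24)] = 2*(sin(n)^5 + 26*sin(n)^4 + 184*sin(n)^3 + 706*sin(n)^2 + 684*sin(n) - 488)/(sin(n)^2 + 2*sin(n) - 24)^3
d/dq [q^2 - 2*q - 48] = 2*q - 2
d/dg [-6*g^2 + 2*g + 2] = 2 - 12*g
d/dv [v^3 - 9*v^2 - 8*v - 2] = 3*v^2 - 18*v - 8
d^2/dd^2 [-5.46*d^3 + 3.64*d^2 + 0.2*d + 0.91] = 7.28 - 32.76*d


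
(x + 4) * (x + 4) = x^2 + 8*x + 16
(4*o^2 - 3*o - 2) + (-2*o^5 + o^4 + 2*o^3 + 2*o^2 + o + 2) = -2*o^5 + o^4 + 2*o^3 + 6*o^2 - 2*o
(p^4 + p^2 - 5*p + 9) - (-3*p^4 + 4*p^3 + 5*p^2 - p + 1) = 4*p^4 - 4*p^3 - 4*p^2 - 4*p + 8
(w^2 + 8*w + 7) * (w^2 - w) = w^4 + 7*w^3 - w^2 - 7*w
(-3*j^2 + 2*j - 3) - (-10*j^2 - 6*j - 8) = 7*j^2 + 8*j + 5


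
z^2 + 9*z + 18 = (z + 3)*(z + 6)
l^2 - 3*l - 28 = (l - 7)*(l + 4)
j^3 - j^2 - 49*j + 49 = (j - 7)*(j - 1)*(j + 7)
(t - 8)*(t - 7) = t^2 - 15*t + 56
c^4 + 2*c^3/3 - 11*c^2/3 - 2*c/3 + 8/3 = (c - 4/3)*(c - 1)*(c + 1)*(c + 2)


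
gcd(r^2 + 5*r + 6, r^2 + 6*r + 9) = r + 3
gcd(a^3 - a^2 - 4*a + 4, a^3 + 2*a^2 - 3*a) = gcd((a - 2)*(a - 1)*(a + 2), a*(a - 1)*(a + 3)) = a - 1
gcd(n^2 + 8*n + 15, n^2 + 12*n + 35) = n + 5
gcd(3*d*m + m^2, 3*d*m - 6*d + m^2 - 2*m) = 3*d + m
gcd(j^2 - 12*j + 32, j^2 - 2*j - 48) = j - 8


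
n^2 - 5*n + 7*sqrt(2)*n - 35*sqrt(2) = (n - 5)*(n + 7*sqrt(2))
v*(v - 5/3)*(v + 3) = v^3 + 4*v^2/3 - 5*v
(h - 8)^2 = h^2 - 16*h + 64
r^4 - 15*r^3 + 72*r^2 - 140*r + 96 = (r - 8)*(r - 3)*(r - 2)^2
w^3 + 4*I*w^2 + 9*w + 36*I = (w - 3*I)*(w + 3*I)*(w + 4*I)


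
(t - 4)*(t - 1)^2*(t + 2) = t^4 - 4*t^3 - 3*t^2 + 14*t - 8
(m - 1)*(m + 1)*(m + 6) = m^3 + 6*m^2 - m - 6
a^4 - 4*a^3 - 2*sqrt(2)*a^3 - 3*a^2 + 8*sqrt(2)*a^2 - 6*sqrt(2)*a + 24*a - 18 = (a - 3)*(a - 1)*(a - 3*sqrt(2))*(a + sqrt(2))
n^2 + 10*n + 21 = (n + 3)*(n + 7)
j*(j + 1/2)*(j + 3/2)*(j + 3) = j^4 + 5*j^3 + 27*j^2/4 + 9*j/4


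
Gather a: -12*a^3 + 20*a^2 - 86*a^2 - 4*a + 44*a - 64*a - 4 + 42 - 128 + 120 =-12*a^3 - 66*a^2 - 24*a + 30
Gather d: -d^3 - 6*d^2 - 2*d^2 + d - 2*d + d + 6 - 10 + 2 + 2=-d^3 - 8*d^2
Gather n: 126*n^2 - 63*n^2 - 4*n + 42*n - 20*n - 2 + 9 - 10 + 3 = 63*n^2 + 18*n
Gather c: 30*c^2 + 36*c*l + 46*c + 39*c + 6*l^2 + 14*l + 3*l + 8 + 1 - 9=30*c^2 + c*(36*l + 85) + 6*l^2 + 17*l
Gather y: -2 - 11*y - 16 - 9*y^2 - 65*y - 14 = -9*y^2 - 76*y - 32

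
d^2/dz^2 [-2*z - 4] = 0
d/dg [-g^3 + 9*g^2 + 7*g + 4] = -3*g^2 + 18*g + 7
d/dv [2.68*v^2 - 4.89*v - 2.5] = 5.36*v - 4.89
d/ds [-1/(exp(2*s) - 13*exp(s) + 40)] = (2*exp(s) - 13)*exp(s)/(exp(2*s) - 13*exp(s) + 40)^2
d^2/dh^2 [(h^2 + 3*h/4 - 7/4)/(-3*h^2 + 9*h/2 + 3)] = (-12*h^3 + 12*h^2 - 54*h + 31)/(8*h^6 - 36*h^5 + 30*h^4 + 45*h^3 - 30*h^2 - 36*h - 8)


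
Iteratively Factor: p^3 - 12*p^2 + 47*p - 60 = (p - 5)*(p^2 - 7*p + 12) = (p - 5)*(p - 4)*(p - 3)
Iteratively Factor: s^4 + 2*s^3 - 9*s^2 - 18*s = (s)*(s^3 + 2*s^2 - 9*s - 18) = s*(s - 3)*(s^2 + 5*s + 6) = s*(s - 3)*(s + 3)*(s + 2)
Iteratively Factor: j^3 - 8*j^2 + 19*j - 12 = (j - 1)*(j^2 - 7*j + 12) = (j - 4)*(j - 1)*(j - 3)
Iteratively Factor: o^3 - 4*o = (o - 2)*(o^2 + 2*o) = (o - 2)*(o + 2)*(o)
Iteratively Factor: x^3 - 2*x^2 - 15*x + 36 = (x - 3)*(x^2 + x - 12) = (x - 3)*(x + 4)*(x - 3)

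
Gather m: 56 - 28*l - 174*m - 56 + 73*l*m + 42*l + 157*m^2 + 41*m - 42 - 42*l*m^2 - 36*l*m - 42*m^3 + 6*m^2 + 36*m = 14*l - 42*m^3 + m^2*(163 - 42*l) + m*(37*l - 97) - 42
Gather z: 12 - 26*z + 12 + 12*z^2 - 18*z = 12*z^2 - 44*z + 24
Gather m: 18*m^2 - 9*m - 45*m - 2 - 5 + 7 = 18*m^2 - 54*m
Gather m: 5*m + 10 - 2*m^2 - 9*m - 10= -2*m^2 - 4*m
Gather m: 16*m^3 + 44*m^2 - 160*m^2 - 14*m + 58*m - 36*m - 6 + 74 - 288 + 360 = 16*m^3 - 116*m^2 + 8*m + 140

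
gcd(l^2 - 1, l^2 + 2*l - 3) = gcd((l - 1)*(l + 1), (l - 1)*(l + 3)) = l - 1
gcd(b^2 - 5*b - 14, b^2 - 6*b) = 1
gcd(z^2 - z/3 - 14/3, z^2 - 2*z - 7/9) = z - 7/3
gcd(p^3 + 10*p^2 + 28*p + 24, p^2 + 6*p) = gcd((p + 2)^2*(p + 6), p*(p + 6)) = p + 6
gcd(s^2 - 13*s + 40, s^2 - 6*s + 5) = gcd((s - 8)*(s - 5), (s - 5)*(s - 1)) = s - 5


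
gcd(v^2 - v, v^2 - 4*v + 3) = v - 1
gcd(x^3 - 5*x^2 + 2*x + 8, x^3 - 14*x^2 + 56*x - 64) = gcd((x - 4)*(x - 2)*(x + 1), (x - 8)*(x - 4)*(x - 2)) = x^2 - 6*x + 8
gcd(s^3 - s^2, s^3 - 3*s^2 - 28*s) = s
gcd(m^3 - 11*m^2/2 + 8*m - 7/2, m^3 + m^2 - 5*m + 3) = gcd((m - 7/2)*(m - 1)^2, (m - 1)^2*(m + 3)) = m^2 - 2*m + 1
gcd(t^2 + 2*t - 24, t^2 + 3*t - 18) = t + 6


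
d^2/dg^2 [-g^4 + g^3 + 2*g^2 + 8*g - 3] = -12*g^2 + 6*g + 4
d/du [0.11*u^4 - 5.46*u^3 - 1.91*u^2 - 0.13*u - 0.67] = 0.44*u^3 - 16.38*u^2 - 3.82*u - 0.13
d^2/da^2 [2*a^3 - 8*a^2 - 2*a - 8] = 12*a - 16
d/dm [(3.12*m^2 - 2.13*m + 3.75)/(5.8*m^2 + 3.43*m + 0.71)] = (23.0556*m^2 - 39.0696*m - 14.3748)/(33.64*m^4 + 39.788*m^3 + 20.0009*m^2 + 4.8706*m + 0.5041)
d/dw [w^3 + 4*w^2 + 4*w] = 3*w^2 + 8*w + 4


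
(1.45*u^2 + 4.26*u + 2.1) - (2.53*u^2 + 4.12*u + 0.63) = -1.08*u^2 + 0.14*u + 1.47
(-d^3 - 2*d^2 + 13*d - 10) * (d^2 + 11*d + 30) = -d^5 - 13*d^4 - 39*d^3 + 73*d^2 + 280*d - 300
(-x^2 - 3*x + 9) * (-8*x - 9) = 8*x^3 + 33*x^2 - 45*x - 81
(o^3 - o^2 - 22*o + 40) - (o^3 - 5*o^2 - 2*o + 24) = 4*o^2 - 20*o + 16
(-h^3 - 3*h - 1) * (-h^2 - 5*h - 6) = h^5 + 5*h^4 + 9*h^3 + 16*h^2 + 23*h + 6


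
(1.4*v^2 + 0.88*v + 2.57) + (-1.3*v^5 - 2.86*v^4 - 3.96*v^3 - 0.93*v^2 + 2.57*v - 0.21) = -1.3*v^5 - 2.86*v^4 - 3.96*v^3 + 0.47*v^2 + 3.45*v + 2.36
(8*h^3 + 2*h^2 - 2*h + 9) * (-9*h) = -72*h^4 - 18*h^3 + 18*h^2 - 81*h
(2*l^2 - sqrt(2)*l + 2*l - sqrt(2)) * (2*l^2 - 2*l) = 4*l^4 - 2*sqrt(2)*l^3 - 4*l^2 + 2*sqrt(2)*l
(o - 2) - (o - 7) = 5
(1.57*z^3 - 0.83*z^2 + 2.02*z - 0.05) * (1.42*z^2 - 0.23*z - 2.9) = 2.2294*z^5 - 1.5397*z^4 - 1.4937*z^3 + 1.8714*z^2 - 5.8465*z + 0.145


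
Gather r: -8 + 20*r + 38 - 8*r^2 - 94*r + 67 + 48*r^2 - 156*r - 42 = 40*r^2 - 230*r + 55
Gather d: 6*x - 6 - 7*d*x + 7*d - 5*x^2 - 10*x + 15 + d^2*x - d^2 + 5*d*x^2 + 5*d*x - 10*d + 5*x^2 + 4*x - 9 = d^2*(x - 1) + d*(5*x^2 - 2*x - 3)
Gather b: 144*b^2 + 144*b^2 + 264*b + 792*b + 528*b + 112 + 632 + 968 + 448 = 288*b^2 + 1584*b + 2160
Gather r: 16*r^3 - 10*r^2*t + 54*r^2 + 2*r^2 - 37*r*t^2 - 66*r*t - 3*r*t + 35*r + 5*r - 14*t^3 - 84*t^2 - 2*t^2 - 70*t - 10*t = 16*r^3 + r^2*(56 - 10*t) + r*(-37*t^2 - 69*t + 40) - 14*t^3 - 86*t^2 - 80*t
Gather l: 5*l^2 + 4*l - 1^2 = 5*l^2 + 4*l - 1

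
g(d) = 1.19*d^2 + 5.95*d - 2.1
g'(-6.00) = -8.33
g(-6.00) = 5.04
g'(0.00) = 5.95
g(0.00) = -2.10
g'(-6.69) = -9.97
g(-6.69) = 11.35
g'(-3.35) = -2.02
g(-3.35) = -8.68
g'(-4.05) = -3.69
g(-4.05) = -6.68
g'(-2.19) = 0.74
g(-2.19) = -9.42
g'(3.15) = 13.45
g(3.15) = 28.45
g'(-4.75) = -5.36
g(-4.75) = -3.51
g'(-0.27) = 5.31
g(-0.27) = -3.62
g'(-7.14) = -11.04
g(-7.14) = 16.08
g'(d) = 2.38*d + 5.95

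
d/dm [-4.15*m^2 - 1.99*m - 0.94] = -8.3*m - 1.99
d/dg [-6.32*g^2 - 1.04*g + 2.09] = -12.64*g - 1.04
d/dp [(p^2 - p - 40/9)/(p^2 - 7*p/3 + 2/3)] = 2*(-18*p^2 + 138*p - 149)/(3*(9*p^4 - 42*p^3 + 61*p^2 - 28*p + 4))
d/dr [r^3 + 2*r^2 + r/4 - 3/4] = 3*r^2 + 4*r + 1/4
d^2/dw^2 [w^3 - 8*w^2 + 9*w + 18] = 6*w - 16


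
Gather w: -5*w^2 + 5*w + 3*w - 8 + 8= -5*w^2 + 8*w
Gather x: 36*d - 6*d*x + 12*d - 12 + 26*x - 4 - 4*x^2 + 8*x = 48*d - 4*x^2 + x*(34 - 6*d) - 16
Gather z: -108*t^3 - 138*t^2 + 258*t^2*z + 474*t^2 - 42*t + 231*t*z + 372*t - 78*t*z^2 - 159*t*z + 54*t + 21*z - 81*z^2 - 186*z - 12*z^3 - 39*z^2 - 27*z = -108*t^3 + 336*t^2 + 384*t - 12*z^3 + z^2*(-78*t - 120) + z*(258*t^2 + 72*t - 192)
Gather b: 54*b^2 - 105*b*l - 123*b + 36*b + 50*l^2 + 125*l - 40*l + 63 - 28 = 54*b^2 + b*(-105*l - 87) + 50*l^2 + 85*l + 35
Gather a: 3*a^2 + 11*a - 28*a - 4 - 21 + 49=3*a^2 - 17*a + 24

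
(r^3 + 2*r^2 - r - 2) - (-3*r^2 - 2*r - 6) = r^3 + 5*r^2 + r + 4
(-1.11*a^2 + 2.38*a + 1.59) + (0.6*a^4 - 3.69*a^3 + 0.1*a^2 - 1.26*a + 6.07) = 0.6*a^4 - 3.69*a^3 - 1.01*a^2 + 1.12*a + 7.66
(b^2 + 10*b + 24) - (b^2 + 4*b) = 6*b + 24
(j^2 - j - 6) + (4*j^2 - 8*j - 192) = 5*j^2 - 9*j - 198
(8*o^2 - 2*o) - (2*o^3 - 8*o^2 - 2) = -2*o^3 + 16*o^2 - 2*o + 2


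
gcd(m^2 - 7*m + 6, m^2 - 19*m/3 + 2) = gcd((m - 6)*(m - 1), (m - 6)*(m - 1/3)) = m - 6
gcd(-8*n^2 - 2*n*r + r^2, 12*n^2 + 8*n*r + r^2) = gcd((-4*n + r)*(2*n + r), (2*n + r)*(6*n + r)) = 2*n + r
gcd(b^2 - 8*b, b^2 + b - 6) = 1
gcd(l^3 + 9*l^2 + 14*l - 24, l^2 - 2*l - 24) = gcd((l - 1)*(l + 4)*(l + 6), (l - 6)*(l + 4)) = l + 4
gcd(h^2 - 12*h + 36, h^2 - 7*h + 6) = h - 6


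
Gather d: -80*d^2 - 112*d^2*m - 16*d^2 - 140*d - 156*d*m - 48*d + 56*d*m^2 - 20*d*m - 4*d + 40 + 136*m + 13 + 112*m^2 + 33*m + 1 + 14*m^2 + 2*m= d^2*(-112*m - 96) + d*(56*m^2 - 176*m - 192) + 126*m^2 + 171*m + 54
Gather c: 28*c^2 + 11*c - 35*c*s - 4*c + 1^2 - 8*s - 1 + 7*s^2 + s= 28*c^2 + c*(7 - 35*s) + 7*s^2 - 7*s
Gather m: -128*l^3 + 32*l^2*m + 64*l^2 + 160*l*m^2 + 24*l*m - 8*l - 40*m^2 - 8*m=-128*l^3 + 64*l^2 - 8*l + m^2*(160*l - 40) + m*(32*l^2 + 24*l - 8)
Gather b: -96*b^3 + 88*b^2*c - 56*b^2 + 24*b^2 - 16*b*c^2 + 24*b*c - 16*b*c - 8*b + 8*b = -96*b^3 + b^2*(88*c - 32) + b*(-16*c^2 + 8*c)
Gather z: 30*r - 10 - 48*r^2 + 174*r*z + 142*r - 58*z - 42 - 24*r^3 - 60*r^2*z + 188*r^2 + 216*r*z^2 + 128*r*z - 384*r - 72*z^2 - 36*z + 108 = -24*r^3 + 140*r^2 - 212*r + z^2*(216*r - 72) + z*(-60*r^2 + 302*r - 94) + 56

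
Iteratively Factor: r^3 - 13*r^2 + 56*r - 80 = (r - 5)*(r^2 - 8*r + 16) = (r - 5)*(r - 4)*(r - 4)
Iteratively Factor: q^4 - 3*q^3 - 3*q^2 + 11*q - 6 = (q - 3)*(q^3 - 3*q + 2) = (q - 3)*(q - 1)*(q^2 + q - 2) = (q - 3)*(q - 1)^2*(q + 2)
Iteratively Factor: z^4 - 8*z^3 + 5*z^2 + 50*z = (z - 5)*(z^3 - 3*z^2 - 10*z) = (z - 5)^2*(z^2 + 2*z) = z*(z - 5)^2*(z + 2)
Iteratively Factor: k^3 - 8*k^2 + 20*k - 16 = (k - 2)*(k^2 - 6*k + 8) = (k - 2)^2*(k - 4)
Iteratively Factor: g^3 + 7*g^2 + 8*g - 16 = (g + 4)*(g^2 + 3*g - 4) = (g + 4)^2*(g - 1)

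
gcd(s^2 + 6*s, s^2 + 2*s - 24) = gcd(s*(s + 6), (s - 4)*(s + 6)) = s + 6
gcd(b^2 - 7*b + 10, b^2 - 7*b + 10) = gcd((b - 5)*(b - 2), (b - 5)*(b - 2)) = b^2 - 7*b + 10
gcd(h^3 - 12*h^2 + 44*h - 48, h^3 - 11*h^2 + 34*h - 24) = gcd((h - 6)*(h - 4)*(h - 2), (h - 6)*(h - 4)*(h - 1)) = h^2 - 10*h + 24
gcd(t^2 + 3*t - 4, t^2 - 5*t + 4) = t - 1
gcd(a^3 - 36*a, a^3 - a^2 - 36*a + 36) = a^2 - 36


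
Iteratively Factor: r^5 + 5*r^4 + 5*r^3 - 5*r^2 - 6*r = (r + 2)*(r^4 + 3*r^3 - r^2 - 3*r) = (r + 2)*(r + 3)*(r^3 - r) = (r - 1)*(r + 2)*(r + 3)*(r^2 + r) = r*(r - 1)*(r + 2)*(r + 3)*(r + 1)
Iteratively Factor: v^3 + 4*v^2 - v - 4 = (v + 4)*(v^2 - 1) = (v - 1)*(v + 4)*(v + 1)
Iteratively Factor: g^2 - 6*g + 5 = (g - 5)*(g - 1)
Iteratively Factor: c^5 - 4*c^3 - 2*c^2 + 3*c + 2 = (c + 1)*(c^4 - c^3 - 3*c^2 + c + 2) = (c - 2)*(c + 1)*(c^3 + c^2 - c - 1) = (c - 2)*(c - 1)*(c + 1)*(c^2 + 2*c + 1) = (c - 2)*(c - 1)*(c + 1)^2*(c + 1)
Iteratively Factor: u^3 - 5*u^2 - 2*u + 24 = (u - 4)*(u^2 - u - 6) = (u - 4)*(u + 2)*(u - 3)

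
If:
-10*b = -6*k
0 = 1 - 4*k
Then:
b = 3/20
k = 1/4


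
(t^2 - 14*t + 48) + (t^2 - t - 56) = 2*t^2 - 15*t - 8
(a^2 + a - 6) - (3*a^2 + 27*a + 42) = -2*a^2 - 26*a - 48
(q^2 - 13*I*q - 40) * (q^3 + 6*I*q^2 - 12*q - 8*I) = q^5 - 7*I*q^4 + 26*q^3 - 92*I*q^2 + 376*q + 320*I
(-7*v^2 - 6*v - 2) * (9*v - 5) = -63*v^3 - 19*v^2 + 12*v + 10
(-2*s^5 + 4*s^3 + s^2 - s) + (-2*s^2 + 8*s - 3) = -2*s^5 + 4*s^3 - s^2 + 7*s - 3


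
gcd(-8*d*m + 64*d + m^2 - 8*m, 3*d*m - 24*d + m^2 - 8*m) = m - 8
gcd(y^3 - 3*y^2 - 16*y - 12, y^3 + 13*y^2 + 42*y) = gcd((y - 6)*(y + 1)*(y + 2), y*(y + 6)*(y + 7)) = 1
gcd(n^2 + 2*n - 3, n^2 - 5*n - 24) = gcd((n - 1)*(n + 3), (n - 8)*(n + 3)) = n + 3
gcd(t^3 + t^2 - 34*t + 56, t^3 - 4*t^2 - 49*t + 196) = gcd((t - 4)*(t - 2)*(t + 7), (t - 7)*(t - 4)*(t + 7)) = t^2 + 3*t - 28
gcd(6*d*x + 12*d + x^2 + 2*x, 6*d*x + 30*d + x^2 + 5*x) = 6*d + x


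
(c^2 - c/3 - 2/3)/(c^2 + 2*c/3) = (c - 1)/c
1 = 1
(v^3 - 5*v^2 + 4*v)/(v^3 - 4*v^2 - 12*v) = (-v^2 + 5*v - 4)/(-v^2 + 4*v + 12)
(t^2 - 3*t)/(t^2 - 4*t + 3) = t/(t - 1)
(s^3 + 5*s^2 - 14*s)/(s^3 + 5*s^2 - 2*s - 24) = s*(s + 7)/(s^2 + 7*s + 12)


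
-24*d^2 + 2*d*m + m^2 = (-4*d + m)*(6*d + m)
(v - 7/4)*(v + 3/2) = v^2 - v/4 - 21/8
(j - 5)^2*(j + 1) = j^3 - 9*j^2 + 15*j + 25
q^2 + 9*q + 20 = (q + 4)*(q + 5)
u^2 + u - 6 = (u - 2)*(u + 3)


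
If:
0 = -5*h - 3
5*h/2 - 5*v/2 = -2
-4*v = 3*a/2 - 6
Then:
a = 52/15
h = -3/5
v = 1/5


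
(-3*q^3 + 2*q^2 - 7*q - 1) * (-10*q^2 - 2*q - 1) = 30*q^5 - 14*q^4 + 69*q^3 + 22*q^2 + 9*q + 1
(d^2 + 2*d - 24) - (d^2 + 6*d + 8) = -4*d - 32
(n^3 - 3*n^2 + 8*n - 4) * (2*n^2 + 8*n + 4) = 2*n^5 + 2*n^4 - 4*n^3 + 44*n^2 - 16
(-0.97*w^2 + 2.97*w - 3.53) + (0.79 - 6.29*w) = -0.97*w^2 - 3.32*w - 2.74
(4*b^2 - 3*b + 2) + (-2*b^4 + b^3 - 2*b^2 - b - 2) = -2*b^4 + b^3 + 2*b^2 - 4*b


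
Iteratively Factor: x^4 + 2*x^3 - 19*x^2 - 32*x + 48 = (x - 1)*(x^3 + 3*x^2 - 16*x - 48) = (x - 1)*(x + 4)*(x^2 - x - 12) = (x - 4)*(x - 1)*(x + 4)*(x + 3)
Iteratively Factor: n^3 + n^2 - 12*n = (n + 4)*(n^2 - 3*n) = (n - 3)*(n + 4)*(n)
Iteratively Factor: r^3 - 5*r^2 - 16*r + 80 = (r - 4)*(r^2 - r - 20) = (r - 5)*(r - 4)*(r + 4)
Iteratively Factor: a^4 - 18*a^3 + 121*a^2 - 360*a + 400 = (a - 5)*(a^3 - 13*a^2 + 56*a - 80) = (a - 5)*(a - 4)*(a^2 - 9*a + 20) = (a - 5)^2*(a - 4)*(a - 4)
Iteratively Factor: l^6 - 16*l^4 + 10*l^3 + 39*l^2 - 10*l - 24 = (l - 1)*(l^5 + l^4 - 15*l^3 - 5*l^2 + 34*l + 24) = (l - 1)*(l + 1)*(l^4 - 15*l^2 + 10*l + 24) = (l - 1)*(l + 1)*(l + 4)*(l^3 - 4*l^2 + l + 6) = (l - 3)*(l - 1)*(l + 1)*(l + 4)*(l^2 - l - 2) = (l - 3)*(l - 2)*(l - 1)*(l + 1)*(l + 4)*(l + 1)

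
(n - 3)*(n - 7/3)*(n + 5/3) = n^3 - 11*n^2/3 - 17*n/9 + 35/3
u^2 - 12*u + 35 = (u - 7)*(u - 5)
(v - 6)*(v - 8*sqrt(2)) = v^2 - 8*sqrt(2)*v - 6*v + 48*sqrt(2)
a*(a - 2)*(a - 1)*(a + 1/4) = a^4 - 11*a^3/4 + 5*a^2/4 + a/2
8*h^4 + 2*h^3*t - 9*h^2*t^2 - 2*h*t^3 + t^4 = (-4*h + t)*(-h + t)*(h + t)*(2*h + t)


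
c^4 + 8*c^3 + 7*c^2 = c^2*(c + 1)*(c + 7)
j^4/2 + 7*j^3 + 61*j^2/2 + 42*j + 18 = (j/2 + 1/2)*(j + 1)*(j + 6)^2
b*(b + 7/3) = b^2 + 7*b/3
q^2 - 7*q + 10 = (q - 5)*(q - 2)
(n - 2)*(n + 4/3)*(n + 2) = n^3 + 4*n^2/3 - 4*n - 16/3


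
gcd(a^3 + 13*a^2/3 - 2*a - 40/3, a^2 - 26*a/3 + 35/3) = a - 5/3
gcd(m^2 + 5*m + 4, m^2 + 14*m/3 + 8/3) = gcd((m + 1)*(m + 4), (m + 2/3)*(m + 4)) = m + 4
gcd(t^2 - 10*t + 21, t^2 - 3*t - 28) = t - 7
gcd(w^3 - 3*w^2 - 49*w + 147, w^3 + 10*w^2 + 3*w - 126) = w^2 + 4*w - 21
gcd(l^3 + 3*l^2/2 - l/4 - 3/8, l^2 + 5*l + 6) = 1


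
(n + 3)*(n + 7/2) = n^2 + 13*n/2 + 21/2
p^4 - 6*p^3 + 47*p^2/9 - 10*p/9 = p*(p - 5)*(p - 2/3)*(p - 1/3)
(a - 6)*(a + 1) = a^2 - 5*a - 6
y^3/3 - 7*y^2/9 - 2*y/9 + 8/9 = (y/3 + 1/3)*(y - 2)*(y - 4/3)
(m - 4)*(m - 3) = m^2 - 7*m + 12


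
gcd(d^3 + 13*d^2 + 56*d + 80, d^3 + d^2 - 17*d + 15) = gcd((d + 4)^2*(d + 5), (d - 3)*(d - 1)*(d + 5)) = d + 5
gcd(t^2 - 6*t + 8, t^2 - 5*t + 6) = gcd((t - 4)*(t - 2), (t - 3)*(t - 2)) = t - 2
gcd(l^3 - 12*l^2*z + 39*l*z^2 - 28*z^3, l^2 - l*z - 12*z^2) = -l + 4*z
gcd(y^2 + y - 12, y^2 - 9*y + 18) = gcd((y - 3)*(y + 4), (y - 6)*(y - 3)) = y - 3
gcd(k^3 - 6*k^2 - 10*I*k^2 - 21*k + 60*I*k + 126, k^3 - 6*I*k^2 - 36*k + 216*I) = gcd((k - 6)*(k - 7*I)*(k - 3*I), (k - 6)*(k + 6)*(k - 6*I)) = k - 6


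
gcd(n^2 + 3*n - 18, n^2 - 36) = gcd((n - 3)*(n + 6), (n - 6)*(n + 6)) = n + 6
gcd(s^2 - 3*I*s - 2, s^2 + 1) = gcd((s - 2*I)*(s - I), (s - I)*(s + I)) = s - I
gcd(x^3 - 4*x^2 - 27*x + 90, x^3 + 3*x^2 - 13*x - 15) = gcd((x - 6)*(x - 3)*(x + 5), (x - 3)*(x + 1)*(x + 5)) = x^2 + 2*x - 15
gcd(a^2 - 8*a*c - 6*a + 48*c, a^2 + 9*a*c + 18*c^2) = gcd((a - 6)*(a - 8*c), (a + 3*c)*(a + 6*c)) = 1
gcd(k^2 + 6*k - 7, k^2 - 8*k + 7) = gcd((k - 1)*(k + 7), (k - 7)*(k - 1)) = k - 1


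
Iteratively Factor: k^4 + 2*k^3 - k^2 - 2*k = (k + 2)*(k^3 - k) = k*(k + 2)*(k^2 - 1) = k*(k + 1)*(k + 2)*(k - 1)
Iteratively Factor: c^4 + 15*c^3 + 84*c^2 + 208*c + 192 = (c + 4)*(c^3 + 11*c^2 + 40*c + 48) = (c + 4)^2*(c^2 + 7*c + 12) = (c + 3)*(c + 4)^2*(c + 4)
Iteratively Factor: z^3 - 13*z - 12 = (z + 3)*(z^2 - 3*z - 4) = (z - 4)*(z + 3)*(z + 1)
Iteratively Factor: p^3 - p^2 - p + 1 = (p - 1)*(p^2 - 1) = (p - 1)^2*(p + 1)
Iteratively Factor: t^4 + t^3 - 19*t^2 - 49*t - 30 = (t - 5)*(t^3 + 6*t^2 + 11*t + 6) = (t - 5)*(t + 3)*(t^2 + 3*t + 2) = (t - 5)*(t + 1)*(t + 3)*(t + 2)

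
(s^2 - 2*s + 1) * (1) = s^2 - 2*s + 1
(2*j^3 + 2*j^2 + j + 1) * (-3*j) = -6*j^4 - 6*j^3 - 3*j^2 - 3*j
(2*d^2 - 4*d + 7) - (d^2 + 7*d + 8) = d^2 - 11*d - 1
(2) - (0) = 2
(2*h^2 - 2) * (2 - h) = -2*h^3 + 4*h^2 + 2*h - 4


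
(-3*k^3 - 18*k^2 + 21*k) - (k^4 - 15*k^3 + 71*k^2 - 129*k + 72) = -k^4 + 12*k^3 - 89*k^2 + 150*k - 72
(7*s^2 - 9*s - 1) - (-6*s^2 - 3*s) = 13*s^2 - 6*s - 1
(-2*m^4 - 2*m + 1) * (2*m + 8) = -4*m^5 - 16*m^4 - 4*m^2 - 14*m + 8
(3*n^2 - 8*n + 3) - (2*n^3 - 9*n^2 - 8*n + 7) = -2*n^3 + 12*n^2 - 4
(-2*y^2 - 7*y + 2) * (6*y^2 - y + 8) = -12*y^4 - 40*y^3 + 3*y^2 - 58*y + 16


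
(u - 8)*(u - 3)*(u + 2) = u^3 - 9*u^2 + 2*u + 48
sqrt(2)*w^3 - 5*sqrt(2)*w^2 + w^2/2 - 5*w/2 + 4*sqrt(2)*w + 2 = (w - 4)*(w - 1)*(sqrt(2)*w + 1/2)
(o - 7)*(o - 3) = o^2 - 10*o + 21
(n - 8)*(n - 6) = n^2 - 14*n + 48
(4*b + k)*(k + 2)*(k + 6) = 4*b*k^2 + 32*b*k + 48*b + k^3 + 8*k^2 + 12*k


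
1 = 1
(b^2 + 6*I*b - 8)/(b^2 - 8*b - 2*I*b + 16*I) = (b^2 + 6*I*b - 8)/(b^2 - 8*b - 2*I*b + 16*I)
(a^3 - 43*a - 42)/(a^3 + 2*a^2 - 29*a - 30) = (a - 7)/(a - 5)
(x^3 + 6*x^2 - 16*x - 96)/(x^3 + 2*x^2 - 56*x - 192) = (x - 4)/(x - 8)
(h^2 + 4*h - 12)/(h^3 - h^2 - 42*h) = (h - 2)/(h*(h - 7))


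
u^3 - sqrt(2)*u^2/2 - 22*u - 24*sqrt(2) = (u - 4*sqrt(2))*(u + 3*sqrt(2)/2)*(u + 2*sqrt(2))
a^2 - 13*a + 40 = (a - 8)*(a - 5)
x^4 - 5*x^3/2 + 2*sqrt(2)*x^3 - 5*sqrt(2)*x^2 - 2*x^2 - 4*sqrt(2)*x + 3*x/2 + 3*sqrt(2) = (x - 3)*(x - 1/2)*(x + 1)*(x + 2*sqrt(2))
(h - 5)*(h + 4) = h^2 - h - 20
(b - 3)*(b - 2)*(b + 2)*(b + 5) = b^4 + 2*b^3 - 19*b^2 - 8*b + 60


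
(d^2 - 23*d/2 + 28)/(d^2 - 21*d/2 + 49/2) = (d - 8)/(d - 7)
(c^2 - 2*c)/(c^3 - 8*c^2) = (c - 2)/(c*(c - 8))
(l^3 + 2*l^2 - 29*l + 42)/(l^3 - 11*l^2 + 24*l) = (l^2 + 5*l - 14)/(l*(l - 8))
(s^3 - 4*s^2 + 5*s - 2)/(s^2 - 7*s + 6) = (s^2 - 3*s + 2)/(s - 6)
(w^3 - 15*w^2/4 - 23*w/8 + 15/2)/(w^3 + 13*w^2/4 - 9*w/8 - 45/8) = (w - 4)/(w + 3)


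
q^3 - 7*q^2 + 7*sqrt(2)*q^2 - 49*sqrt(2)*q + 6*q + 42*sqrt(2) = (q - 6)*(q - 1)*(q + 7*sqrt(2))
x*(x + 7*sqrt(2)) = x^2 + 7*sqrt(2)*x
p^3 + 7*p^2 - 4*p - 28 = (p - 2)*(p + 2)*(p + 7)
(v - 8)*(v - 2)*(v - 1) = v^3 - 11*v^2 + 26*v - 16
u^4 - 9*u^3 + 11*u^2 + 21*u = u*(u - 7)*(u - 3)*(u + 1)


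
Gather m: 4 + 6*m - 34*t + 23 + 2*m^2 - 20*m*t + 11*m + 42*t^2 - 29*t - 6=2*m^2 + m*(17 - 20*t) + 42*t^2 - 63*t + 21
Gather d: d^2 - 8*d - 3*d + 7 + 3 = d^2 - 11*d + 10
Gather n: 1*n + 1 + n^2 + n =n^2 + 2*n + 1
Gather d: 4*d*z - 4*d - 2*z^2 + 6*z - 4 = d*(4*z - 4) - 2*z^2 + 6*z - 4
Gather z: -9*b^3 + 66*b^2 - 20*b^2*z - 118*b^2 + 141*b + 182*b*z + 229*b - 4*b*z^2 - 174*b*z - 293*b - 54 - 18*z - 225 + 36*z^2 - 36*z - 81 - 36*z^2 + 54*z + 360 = -9*b^3 - 52*b^2 - 4*b*z^2 + 77*b + z*(-20*b^2 + 8*b)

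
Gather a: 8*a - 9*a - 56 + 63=7 - a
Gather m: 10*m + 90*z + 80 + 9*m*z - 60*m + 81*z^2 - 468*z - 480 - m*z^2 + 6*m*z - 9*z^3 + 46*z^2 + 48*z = m*(-z^2 + 15*z - 50) - 9*z^3 + 127*z^2 - 330*z - 400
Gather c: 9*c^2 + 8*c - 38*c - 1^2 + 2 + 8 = 9*c^2 - 30*c + 9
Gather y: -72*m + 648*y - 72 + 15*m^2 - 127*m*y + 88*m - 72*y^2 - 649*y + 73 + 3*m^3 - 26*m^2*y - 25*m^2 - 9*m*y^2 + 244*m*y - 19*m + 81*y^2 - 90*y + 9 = 3*m^3 - 10*m^2 - 3*m + y^2*(9 - 9*m) + y*(-26*m^2 + 117*m - 91) + 10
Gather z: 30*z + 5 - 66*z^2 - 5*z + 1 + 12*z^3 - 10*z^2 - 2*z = 12*z^3 - 76*z^2 + 23*z + 6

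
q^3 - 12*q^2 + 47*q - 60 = (q - 5)*(q - 4)*(q - 3)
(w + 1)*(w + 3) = w^2 + 4*w + 3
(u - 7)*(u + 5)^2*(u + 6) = u^4 + 9*u^3 - 27*u^2 - 445*u - 1050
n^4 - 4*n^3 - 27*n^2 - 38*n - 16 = (n - 8)*(n + 1)^2*(n + 2)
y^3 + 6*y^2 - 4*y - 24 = (y - 2)*(y + 2)*(y + 6)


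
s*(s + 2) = s^2 + 2*s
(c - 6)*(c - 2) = c^2 - 8*c + 12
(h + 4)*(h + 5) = h^2 + 9*h + 20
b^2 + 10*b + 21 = (b + 3)*(b + 7)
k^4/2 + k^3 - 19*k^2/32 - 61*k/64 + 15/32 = (k/2 + 1)*(k - 3/4)*(k - 1/2)*(k + 5/4)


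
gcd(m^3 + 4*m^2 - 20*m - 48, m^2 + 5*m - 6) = m + 6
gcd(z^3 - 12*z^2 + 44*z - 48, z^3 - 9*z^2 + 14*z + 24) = z^2 - 10*z + 24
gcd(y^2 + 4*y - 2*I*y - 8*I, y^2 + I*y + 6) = y - 2*I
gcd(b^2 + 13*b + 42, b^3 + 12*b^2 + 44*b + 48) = b + 6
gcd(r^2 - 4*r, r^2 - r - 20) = 1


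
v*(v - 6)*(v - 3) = v^3 - 9*v^2 + 18*v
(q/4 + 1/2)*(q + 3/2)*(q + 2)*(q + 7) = q^4/4 + 25*q^3/8 + 97*q^2/8 + 19*q + 21/2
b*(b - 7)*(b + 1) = b^3 - 6*b^2 - 7*b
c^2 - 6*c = c*(c - 6)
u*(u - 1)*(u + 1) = u^3 - u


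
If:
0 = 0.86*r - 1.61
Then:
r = 1.87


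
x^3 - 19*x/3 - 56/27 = (x - 8/3)*(x + 1/3)*(x + 7/3)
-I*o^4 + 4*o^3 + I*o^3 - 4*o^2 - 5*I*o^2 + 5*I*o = o*(o - I)*(o + 5*I)*(-I*o + I)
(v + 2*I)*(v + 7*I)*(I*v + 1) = I*v^3 - 8*v^2 - 5*I*v - 14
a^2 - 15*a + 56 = (a - 8)*(a - 7)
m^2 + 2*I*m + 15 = (m - 3*I)*(m + 5*I)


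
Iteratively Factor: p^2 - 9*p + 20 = (p - 5)*(p - 4)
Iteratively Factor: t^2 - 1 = (t - 1)*(t + 1)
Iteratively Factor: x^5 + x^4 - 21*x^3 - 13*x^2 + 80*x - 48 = (x - 4)*(x^4 + 5*x^3 - x^2 - 17*x + 12) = (x - 4)*(x + 4)*(x^3 + x^2 - 5*x + 3) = (x - 4)*(x - 1)*(x + 4)*(x^2 + 2*x - 3) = (x - 4)*(x - 1)^2*(x + 4)*(x + 3)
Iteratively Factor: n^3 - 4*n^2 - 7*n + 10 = (n - 1)*(n^2 - 3*n - 10) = (n - 5)*(n - 1)*(n + 2)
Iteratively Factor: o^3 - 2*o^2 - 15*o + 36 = (o - 3)*(o^2 + o - 12) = (o - 3)^2*(o + 4)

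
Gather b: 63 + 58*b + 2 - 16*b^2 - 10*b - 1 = -16*b^2 + 48*b + 64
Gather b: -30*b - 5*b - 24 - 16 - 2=-35*b - 42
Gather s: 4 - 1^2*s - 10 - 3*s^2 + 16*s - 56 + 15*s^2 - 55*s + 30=12*s^2 - 40*s - 32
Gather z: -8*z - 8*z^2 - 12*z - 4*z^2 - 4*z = -12*z^2 - 24*z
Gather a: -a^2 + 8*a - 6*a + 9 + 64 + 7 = -a^2 + 2*a + 80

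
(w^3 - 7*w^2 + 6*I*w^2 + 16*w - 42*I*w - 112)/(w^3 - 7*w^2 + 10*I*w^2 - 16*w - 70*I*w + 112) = (w - 2*I)/(w + 2*I)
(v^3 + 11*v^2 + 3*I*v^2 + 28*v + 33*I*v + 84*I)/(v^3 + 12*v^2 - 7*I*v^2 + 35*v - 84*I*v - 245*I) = (v^2 + v*(4 + 3*I) + 12*I)/(v^2 + v*(5 - 7*I) - 35*I)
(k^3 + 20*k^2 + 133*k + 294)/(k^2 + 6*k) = k + 14 + 49/k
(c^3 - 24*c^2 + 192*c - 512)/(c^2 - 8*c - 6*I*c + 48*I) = (c^2 - 16*c + 64)/(c - 6*I)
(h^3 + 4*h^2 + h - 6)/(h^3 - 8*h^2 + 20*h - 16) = (h^3 + 4*h^2 + h - 6)/(h^3 - 8*h^2 + 20*h - 16)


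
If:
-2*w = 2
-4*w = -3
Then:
No Solution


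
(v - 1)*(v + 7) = v^2 + 6*v - 7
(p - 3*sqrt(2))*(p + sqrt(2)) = p^2 - 2*sqrt(2)*p - 6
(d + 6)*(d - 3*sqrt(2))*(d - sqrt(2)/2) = d^3 - 7*sqrt(2)*d^2/2 + 6*d^2 - 21*sqrt(2)*d + 3*d + 18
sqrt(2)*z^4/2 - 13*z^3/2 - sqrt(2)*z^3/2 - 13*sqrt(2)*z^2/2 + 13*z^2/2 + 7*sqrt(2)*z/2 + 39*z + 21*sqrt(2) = (z - 3)*(z - 7*sqrt(2))*(z + sqrt(2)/2)*(sqrt(2)*z/2 + sqrt(2))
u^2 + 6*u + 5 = (u + 1)*(u + 5)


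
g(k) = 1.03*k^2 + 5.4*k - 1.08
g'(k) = 2.06*k + 5.4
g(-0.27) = -2.46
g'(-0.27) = 4.84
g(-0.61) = -3.99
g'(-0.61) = 4.14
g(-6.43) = 6.78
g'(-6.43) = -7.85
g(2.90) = 23.24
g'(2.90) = 11.37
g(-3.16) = -7.86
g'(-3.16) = -1.11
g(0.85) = 4.25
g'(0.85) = 7.15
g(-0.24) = -2.32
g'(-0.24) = 4.91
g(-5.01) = -2.28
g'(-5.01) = -4.92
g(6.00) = 68.40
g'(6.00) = 17.76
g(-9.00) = 33.75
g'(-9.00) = -13.14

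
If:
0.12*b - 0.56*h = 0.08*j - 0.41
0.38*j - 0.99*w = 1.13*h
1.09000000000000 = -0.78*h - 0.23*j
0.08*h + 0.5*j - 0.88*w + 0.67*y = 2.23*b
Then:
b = 0.333680020801248*y + 0.344477335306785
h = 0.138698321899314*y + 2.87662009720583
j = -0.470368222093326*y - 14.4946246774806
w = -0.338857604183524*y - 8.84700816897499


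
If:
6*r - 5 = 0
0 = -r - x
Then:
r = 5/6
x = -5/6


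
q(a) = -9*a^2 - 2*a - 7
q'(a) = -18*a - 2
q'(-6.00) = 106.00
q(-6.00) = -319.00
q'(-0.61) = 8.98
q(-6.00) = -319.00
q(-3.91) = -136.77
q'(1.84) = -35.12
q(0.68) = -12.52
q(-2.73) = -68.62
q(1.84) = -41.15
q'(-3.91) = 68.38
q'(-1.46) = 24.28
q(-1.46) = -23.26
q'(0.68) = -14.24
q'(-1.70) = 28.60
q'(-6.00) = 106.00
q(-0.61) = -9.13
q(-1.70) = -29.61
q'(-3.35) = 58.30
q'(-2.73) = 47.14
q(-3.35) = -101.30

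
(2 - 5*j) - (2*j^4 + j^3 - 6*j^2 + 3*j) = -2*j^4 - j^3 + 6*j^2 - 8*j + 2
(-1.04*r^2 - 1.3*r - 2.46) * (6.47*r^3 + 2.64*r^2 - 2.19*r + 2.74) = -6.7288*r^5 - 11.1566*r^4 - 17.0706*r^3 - 6.497*r^2 + 1.8254*r - 6.7404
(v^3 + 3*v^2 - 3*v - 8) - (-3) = v^3 + 3*v^2 - 3*v - 5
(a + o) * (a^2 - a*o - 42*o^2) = a^3 - 43*a*o^2 - 42*o^3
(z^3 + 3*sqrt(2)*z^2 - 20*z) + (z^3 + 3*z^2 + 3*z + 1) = 2*z^3 + 3*z^2 + 3*sqrt(2)*z^2 - 17*z + 1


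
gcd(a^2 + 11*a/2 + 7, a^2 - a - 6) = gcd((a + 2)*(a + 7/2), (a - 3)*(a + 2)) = a + 2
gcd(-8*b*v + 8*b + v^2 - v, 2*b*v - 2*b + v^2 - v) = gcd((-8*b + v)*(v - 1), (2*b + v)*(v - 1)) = v - 1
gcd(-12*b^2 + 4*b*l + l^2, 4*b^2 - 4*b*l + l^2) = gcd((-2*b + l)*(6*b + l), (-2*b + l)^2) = 2*b - l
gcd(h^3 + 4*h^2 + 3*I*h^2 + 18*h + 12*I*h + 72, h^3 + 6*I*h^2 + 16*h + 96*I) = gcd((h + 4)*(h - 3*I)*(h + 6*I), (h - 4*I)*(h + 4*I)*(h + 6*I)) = h + 6*I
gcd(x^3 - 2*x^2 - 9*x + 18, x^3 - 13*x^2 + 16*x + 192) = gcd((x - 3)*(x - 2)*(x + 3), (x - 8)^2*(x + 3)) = x + 3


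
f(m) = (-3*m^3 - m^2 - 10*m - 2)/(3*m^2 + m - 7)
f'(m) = (-6*m - 1)*(-3*m^3 - m^2 - 10*m - 2)/(3*m^2 + m - 7)^2 + (-9*m^2 - 2*m - 10)/(3*m^2 + m - 7)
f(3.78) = -5.45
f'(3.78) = -0.43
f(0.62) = 1.78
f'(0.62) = 4.42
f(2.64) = -5.47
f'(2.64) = 0.86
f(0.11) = 0.45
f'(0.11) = 1.62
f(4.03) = -5.57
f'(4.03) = -0.52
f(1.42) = -57.13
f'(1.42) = 1093.15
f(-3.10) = 5.81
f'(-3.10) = 0.64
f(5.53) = -6.59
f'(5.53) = -0.79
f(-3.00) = 5.88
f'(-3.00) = 0.88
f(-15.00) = 15.39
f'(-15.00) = -0.97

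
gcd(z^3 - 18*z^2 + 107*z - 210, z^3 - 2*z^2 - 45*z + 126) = z - 6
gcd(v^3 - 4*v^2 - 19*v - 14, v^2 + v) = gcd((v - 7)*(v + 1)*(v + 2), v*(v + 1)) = v + 1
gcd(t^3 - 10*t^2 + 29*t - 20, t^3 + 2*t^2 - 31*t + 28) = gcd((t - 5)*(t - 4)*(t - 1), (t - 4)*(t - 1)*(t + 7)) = t^2 - 5*t + 4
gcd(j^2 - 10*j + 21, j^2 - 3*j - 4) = 1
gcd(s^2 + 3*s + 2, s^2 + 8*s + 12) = s + 2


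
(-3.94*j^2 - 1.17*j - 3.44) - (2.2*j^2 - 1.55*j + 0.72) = -6.14*j^2 + 0.38*j - 4.16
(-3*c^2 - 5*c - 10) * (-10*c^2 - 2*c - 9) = 30*c^4 + 56*c^3 + 137*c^2 + 65*c + 90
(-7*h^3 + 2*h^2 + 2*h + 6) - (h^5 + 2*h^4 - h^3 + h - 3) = -h^5 - 2*h^4 - 6*h^3 + 2*h^2 + h + 9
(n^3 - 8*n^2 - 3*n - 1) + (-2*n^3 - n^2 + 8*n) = -n^3 - 9*n^2 + 5*n - 1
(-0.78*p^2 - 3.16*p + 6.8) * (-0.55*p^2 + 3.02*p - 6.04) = 0.429*p^4 - 0.6176*p^3 - 8.572*p^2 + 39.6224*p - 41.072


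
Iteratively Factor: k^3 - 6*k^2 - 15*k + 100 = (k - 5)*(k^2 - k - 20) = (k - 5)^2*(k + 4)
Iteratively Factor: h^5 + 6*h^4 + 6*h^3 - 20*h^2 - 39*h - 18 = (h - 2)*(h^4 + 8*h^3 + 22*h^2 + 24*h + 9) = (h - 2)*(h + 1)*(h^3 + 7*h^2 + 15*h + 9) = (h - 2)*(h + 1)^2*(h^2 + 6*h + 9) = (h - 2)*(h + 1)^2*(h + 3)*(h + 3)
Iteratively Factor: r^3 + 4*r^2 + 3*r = (r + 1)*(r^2 + 3*r) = r*(r + 1)*(r + 3)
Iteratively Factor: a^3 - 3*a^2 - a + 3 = (a + 1)*(a^2 - 4*a + 3) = (a - 3)*(a + 1)*(a - 1)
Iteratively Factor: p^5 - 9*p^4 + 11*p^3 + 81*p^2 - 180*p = (p - 4)*(p^4 - 5*p^3 - 9*p^2 + 45*p) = (p - 5)*(p - 4)*(p^3 - 9*p) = p*(p - 5)*(p - 4)*(p^2 - 9) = p*(p - 5)*(p - 4)*(p + 3)*(p - 3)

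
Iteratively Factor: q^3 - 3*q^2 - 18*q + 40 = (q + 4)*(q^2 - 7*q + 10) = (q - 5)*(q + 4)*(q - 2)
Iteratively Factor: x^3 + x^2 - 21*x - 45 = (x - 5)*(x^2 + 6*x + 9) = (x - 5)*(x + 3)*(x + 3)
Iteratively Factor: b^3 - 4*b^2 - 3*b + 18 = (b - 3)*(b^2 - b - 6) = (b - 3)*(b + 2)*(b - 3)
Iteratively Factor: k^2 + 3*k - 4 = (k - 1)*(k + 4)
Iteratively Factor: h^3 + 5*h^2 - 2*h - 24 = (h + 4)*(h^2 + h - 6) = (h + 3)*(h + 4)*(h - 2)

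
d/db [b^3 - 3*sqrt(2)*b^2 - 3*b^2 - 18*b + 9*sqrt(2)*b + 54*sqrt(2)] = 3*b^2 - 6*sqrt(2)*b - 6*b - 18 + 9*sqrt(2)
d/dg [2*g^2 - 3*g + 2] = 4*g - 3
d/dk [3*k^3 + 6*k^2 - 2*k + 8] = 9*k^2 + 12*k - 2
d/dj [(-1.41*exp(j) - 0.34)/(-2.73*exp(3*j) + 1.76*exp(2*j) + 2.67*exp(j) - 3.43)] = (-7.6986*exp(3*j) - 0.303*exp(2*j) + 1.1968*exp(j) + 5.7441)*exp(j)/(7.4529*exp(6*j) - 9.6096*exp(5*j) - 11.4806*exp(4*j) + 28.1262*exp(3*j) - 4.9447*exp(2*j) - 18.3162*exp(j) + 11.7649)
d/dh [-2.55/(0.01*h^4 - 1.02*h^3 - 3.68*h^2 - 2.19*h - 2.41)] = (0.102*h^3 - 7.803*h^2 - 18.768*h - 5.5845)/(-0.01*h^4 + 1.02*h^3 + 3.68*h^2 + 2.19*h + 2.41)^2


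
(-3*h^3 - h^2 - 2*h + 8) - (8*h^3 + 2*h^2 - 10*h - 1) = -11*h^3 - 3*h^2 + 8*h + 9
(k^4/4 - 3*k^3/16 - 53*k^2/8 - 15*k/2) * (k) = k^5/4 - 3*k^4/16 - 53*k^3/8 - 15*k^2/2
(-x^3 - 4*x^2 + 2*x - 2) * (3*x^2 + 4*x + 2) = -3*x^5 - 16*x^4 - 12*x^3 - 6*x^2 - 4*x - 4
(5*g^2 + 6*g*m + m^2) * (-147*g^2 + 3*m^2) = -735*g^4 - 882*g^3*m - 132*g^2*m^2 + 18*g*m^3 + 3*m^4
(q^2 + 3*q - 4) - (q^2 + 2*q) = q - 4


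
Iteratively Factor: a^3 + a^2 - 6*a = (a)*(a^2 + a - 6) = a*(a - 2)*(a + 3)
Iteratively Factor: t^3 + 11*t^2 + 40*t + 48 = (t + 4)*(t^2 + 7*t + 12) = (t + 3)*(t + 4)*(t + 4)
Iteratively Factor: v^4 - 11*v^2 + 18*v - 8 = (v + 4)*(v^3 - 4*v^2 + 5*v - 2) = (v - 2)*(v + 4)*(v^2 - 2*v + 1) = (v - 2)*(v - 1)*(v + 4)*(v - 1)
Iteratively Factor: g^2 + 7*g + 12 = (g + 3)*(g + 4)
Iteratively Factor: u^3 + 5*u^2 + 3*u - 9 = (u + 3)*(u^2 + 2*u - 3) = (u + 3)^2*(u - 1)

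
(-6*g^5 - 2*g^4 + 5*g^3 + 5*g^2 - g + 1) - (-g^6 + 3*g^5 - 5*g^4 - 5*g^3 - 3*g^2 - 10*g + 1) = g^6 - 9*g^5 + 3*g^4 + 10*g^3 + 8*g^2 + 9*g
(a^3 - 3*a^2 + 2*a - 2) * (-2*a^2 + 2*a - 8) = -2*a^5 + 8*a^4 - 18*a^3 + 32*a^2 - 20*a + 16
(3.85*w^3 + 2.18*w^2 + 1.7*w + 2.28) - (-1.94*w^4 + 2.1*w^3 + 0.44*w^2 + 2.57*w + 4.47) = 1.94*w^4 + 1.75*w^3 + 1.74*w^2 - 0.87*w - 2.19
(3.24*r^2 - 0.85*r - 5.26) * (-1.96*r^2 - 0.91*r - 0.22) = -6.3504*r^4 - 1.2824*r^3 + 10.3703*r^2 + 4.9736*r + 1.1572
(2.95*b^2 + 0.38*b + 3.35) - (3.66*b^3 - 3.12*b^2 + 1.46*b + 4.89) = -3.66*b^3 + 6.07*b^2 - 1.08*b - 1.54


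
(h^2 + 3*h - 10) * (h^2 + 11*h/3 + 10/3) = h^4 + 20*h^3/3 + 13*h^2/3 - 80*h/3 - 100/3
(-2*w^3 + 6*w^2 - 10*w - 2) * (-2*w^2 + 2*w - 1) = 4*w^5 - 16*w^4 + 34*w^3 - 22*w^2 + 6*w + 2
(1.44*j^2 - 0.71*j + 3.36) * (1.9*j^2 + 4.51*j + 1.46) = 2.736*j^4 + 5.1454*j^3 + 5.2843*j^2 + 14.117*j + 4.9056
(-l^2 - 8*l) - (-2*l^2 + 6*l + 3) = l^2 - 14*l - 3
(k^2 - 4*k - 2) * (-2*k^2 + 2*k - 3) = -2*k^4 + 10*k^3 - 7*k^2 + 8*k + 6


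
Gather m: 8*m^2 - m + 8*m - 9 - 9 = 8*m^2 + 7*m - 18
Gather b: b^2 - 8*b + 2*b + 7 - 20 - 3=b^2 - 6*b - 16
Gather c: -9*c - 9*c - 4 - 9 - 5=-18*c - 18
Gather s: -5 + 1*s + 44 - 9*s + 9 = 48 - 8*s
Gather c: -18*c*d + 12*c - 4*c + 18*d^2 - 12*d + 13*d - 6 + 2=c*(8 - 18*d) + 18*d^2 + d - 4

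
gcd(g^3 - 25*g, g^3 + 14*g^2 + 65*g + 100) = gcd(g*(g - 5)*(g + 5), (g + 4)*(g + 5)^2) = g + 5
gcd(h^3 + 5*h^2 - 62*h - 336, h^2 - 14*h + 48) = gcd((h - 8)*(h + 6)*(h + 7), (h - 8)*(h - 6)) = h - 8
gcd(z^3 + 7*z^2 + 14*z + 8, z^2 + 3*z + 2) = z^2 + 3*z + 2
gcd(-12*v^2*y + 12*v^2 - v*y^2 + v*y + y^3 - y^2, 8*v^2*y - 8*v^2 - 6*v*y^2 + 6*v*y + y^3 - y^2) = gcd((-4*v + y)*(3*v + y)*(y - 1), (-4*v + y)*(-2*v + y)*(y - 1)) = -4*v*y + 4*v + y^2 - y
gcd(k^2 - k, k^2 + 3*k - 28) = 1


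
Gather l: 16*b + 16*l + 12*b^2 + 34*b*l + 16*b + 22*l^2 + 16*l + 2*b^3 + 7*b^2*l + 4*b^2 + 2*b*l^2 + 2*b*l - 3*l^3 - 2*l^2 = 2*b^3 + 16*b^2 + 32*b - 3*l^3 + l^2*(2*b + 20) + l*(7*b^2 + 36*b + 32)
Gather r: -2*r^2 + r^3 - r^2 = r^3 - 3*r^2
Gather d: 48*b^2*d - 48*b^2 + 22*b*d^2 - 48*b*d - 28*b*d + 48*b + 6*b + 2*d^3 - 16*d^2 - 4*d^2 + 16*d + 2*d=-48*b^2 + 54*b + 2*d^3 + d^2*(22*b - 20) + d*(48*b^2 - 76*b + 18)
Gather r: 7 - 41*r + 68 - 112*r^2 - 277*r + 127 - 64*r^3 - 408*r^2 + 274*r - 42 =-64*r^3 - 520*r^2 - 44*r + 160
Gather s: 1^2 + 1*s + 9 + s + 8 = 2*s + 18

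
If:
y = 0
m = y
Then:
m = 0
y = 0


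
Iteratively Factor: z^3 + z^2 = (z)*(z^2 + z) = z^2*(z + 1)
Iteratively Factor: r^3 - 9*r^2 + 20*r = (r)*(r^2 - 9*r + 20) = r*(r - 4)*(r - 5)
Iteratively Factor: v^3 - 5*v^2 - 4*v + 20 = (v - 2)*(v^2 - 3*v - 10) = (v - 2)*(v + 2)*(v - 5)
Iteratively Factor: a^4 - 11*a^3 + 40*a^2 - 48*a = (a - 4)*(a^3 - 7*a^2 + 12*a) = (a - 4)*(a - 3)*(a^2 - 4*a) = a*(a - 4)*(a - 3)*(a - 4)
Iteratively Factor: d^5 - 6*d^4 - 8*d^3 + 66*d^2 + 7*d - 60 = (d + 1)*(d^4 - 7*d^3 - d^2 + 67*d - 60) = (d + 1)*(d + 3)*(d^3 - 10*d^2 + 29*d - 20) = (d - 4)*(d + 1)*(d + 3)*(d^2 - 6*d + 5) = (d - 4)*(d - 1)*(d + 1)*(d + 3)*(d - 5)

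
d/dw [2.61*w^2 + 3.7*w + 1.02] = 5.22*w + 3.7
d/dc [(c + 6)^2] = 2*c + 12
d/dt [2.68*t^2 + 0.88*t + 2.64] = 5.36*t + 0.88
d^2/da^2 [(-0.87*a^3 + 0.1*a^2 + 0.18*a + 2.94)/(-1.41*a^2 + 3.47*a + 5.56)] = (3.5527136788005e-15*a^5 + 32.897814*a^3 + 60.93666*a^2 + 239.209452*a - 116.134508)/(2.803221*a^6 - 20.696121*a^5 + 17.771499*a^4 + 121.438549*a^3 - 70.0776840000001*a^2 - 321.810576*a - 171.879616)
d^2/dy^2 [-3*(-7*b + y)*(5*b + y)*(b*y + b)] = 6*b*(2*b - 3*y - 1)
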